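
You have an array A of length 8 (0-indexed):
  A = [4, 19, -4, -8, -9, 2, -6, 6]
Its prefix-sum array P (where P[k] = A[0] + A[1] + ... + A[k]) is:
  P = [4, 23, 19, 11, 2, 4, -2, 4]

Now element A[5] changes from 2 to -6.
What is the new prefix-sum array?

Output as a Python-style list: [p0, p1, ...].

Answer: [4, 23, 19, 11, 2, -4, -10, -4]

Derivation:
Change: A[5] 2 -> -6, delta = -8
P[k] for k < 5: unchanged (A[5] not included)
P[k] for k >= 5: shift by delta = -8
  P[0] = 4 + 0 = 4
  P[1] = 23 + 0 = 23
  P[2] = 19 + 0 = 19
  P[3] = 11 + 0 = 11
  P[4] = 2 + 0 = 2
  P[5] = 4 + -8 = -4
  P[6] = -2 + -8 = -10
  P[7] = 4 + -8 = -4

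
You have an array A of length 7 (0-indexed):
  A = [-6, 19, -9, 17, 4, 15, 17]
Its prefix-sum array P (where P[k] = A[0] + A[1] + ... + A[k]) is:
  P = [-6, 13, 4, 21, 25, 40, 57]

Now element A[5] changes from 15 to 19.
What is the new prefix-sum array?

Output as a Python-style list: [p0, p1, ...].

Change: A[5] 15 -> 19, delta = 4
P[k] for k < 5: unchanged (A[5] not included)
P[k] for k >= 5: shift by delta = 4
  P[0] = -6 + 0 = -6
  P[1] = 13 + 0 = 13
  P[2] = 4 + 0 = 4
  P[3] = 21 + 0 = 21
  P[4] = 25 + 0 = 25
  P[5] = 40 + 4 = 44
  P[6] = 57 + 4 = 61

Answer: [-6, 13, 4, 21, 25, 44, 61]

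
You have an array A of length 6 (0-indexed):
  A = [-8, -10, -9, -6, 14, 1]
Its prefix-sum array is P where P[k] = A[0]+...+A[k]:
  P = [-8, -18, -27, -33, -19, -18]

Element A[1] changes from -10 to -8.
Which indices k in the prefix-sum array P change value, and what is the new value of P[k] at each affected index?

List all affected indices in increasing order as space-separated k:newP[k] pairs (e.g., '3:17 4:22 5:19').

P[k] = A[0] + ... + A[k]
P[k] includes A[1] iff k >= 1
Affected indices: 1, 2, ..., 5; delta = 2
  P[1]: -18 + 2 = -16
  P[2]: -27 + 2 = -25
  P[3]: -33 + 2 = -31
  P[4]: -19 + 2 = -17
  P[5]: -18 + 2 = -16

Answer: 1:-16 2:-25 3:-31 4:-17 5:-16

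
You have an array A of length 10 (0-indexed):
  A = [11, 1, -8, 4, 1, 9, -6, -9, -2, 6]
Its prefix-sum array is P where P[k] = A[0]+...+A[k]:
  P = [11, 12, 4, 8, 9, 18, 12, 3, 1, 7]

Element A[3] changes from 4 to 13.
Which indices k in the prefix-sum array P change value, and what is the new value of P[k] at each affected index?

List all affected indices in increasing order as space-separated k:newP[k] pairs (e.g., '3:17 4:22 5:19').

Answer: 3:17 4:18 5:27 6:21 7:12 8:10 9:16

Derivation:
P[k] = A[0] + ... + A[k]
P[k] includes A[3] iff k >= 3
Affected indices: 3, 4, ..., 9; delta = 9
  P[3]: 8 + 9 = 17
  P[4]: 9 + 9 = 18
  P[5]: 18 + 9 = 27
  P[6]: 12 + 9 = 21
  P[7]: 3 + 9 = 12
  P[8]: 1 + 9 = 10
  P[9]: 7 + 9 = 16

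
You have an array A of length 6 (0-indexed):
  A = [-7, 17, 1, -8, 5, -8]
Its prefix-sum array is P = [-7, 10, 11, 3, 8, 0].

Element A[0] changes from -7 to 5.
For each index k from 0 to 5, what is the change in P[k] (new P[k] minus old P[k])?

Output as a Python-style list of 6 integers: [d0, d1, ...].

Element change: A[0] -7 -> 5, delta = 12
For k < 0: P[k] unchanged, delta_P[k] = 0
For k >= 0: P[k] shifts by exactly 12
Delta array: [12, 12, 12, 12, 12, 12]

Answer: [12, 12, 12, 12, 12, 12]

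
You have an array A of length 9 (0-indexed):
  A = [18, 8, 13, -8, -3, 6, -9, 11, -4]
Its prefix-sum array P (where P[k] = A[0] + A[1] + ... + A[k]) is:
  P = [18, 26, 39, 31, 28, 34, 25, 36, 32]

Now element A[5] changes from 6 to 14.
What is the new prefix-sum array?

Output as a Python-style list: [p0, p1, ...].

Answer: [18, 26, 39, 31, 28, 42, 33, 44, 40]

Derivation:
Change: A[5] 6 -> 14, delta = 8
P[k] for k < 5: unchanged (A[5] not included)
P[k] for k >= 5: shift by delta = 8
  P[0] = 18 + 0 = 18
  P[1] = 26 + 0 = 26
  P[2] = 39 + 0 = 39
  P[3] = 31 + 0 = 31
  P[4] = 28 + 0 = 28
  P[5] = 34 + 8 = 42
  P[6] = 25 + 8 = 33
  P[7] = 36 + 8 = 44
  P[8] = 32 + 8 = 40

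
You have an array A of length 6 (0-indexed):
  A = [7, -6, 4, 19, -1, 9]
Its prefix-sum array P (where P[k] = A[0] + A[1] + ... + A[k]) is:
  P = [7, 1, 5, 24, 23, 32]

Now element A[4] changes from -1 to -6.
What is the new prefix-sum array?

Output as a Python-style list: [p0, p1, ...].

Answer: [7, 1, 5, 24, 18, 27]

Derivation:
Change: A[4] -1 -> -6, delta = -5
P[k] for k < 4: unchanged (A[4] not included)
P[k] for k >= 4: shift by delta = -5
  P[0] = 7 + 0 = 7
  P[1] = 1 + 0 = 1
  P[2] = 5 + 0 = 5
  P[3] = 24 + 0 = 24
  P[4] = 23 + -5 = 18
  P[5] = 32 + -5 = 27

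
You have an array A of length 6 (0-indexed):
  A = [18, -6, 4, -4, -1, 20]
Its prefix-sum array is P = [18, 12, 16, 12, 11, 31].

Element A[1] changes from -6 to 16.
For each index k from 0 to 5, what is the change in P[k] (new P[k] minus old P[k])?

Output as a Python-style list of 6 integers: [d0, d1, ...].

Answer: [0, 22, 22, 22, 22, 22]

Derivation:
Element change: A[1] -6 -> 16, delta = 22
For k < 1: P[k] unchanged, delta_P[k] = 0
For k >= 1: P[k] shifts by exactly 22
Delta array: [0, 22, 22, 22, 22, 22]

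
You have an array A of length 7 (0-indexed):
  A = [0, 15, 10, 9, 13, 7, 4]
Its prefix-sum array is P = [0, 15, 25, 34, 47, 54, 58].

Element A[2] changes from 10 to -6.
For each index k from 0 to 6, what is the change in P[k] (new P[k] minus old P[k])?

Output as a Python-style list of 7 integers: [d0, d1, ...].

Element change: A[2] 10 -> -6, delta = -16
For k < 2: P[k] unchanged, delta_P[k] = 0
For k >= 2: P[k] shifts by exactly -16
Delta array: [0, 0, -16, -16, -16, -16, -16]

Answer: [0, 0, -16, -16, -16, -16, -16]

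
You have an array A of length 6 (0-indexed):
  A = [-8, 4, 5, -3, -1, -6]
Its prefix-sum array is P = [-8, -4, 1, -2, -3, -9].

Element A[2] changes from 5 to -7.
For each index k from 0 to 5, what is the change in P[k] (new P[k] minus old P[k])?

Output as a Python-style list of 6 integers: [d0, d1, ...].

Element change: A[2] 5 -> -7, delta = -12
For k < 2: P[k] unchanged, delta_P[k] = 0
For k >= 2: P[k] shifts by exactly -12
Delta array: [0, 0, -12, -12, -12, -12]

Answer: [0, 0, -12, -12, -12, -12]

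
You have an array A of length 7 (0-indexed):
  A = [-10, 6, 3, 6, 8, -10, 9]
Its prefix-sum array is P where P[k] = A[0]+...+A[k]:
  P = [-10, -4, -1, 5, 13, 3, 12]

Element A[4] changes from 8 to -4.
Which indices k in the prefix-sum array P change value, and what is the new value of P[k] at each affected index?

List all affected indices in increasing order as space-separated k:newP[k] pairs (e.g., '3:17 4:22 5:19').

P[k] = A[0] + ... + A[k]
P[k] includes A[4] iff k >= 4
Affected indices: 4, 5, ..., 6; delta = -12
  P[4]: 13 + -12 = 1
  P[5]: 3 + -12 = -9
  P[6]: 12 + -12 = 0

Answer: 4:1 5:-9 6:0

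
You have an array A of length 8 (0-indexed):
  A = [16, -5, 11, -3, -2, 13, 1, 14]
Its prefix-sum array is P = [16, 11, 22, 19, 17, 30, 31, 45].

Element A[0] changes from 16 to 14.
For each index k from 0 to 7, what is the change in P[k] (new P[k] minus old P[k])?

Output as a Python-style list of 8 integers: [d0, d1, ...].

Answer: [-2, -2, -2, -2, -2, -2, -2, -2]

Derivation:
Element change: A[0] 16 -> 14, delta = -2
For k < 0: P[k] unchanged, delta_P[k] = 0
For k >= 0: P[k] shifts by exactly -2
Delta array: [-2, -2, -2, -2, -2, -2, -2, -2]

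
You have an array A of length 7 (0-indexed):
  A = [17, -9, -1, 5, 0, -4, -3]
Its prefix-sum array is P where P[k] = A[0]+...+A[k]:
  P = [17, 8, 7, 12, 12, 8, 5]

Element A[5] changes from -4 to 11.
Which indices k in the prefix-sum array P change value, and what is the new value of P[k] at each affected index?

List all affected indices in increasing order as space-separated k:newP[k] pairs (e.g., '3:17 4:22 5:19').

P[k] = A[0] + ... + A[k]
P[k] includes A[5] iff k >= 5
Affected indices: 5, 6, ..., 6; delta = 15
  P[5]: 8 + 15 = 23
  P[6]: 5 + 15 = 20

Answer: 5:23 6:20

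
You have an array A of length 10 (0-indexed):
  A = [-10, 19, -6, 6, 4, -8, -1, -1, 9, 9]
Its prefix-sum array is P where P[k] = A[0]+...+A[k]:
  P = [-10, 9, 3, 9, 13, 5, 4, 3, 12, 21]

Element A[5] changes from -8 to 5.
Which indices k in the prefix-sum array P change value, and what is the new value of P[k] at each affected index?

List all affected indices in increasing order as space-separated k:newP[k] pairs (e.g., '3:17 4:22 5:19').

P[k] = A[0] + ... + A[k]
P[k] includes A[5] iff k >= 5
Affected indices: 5, 6, ..., 9; delta = 13
  P[5]: 5 + 13 = 18
  P[6]: 4 + 13 = 17
  P[7]: 3 + 13 = 16
  P[8]: 12 + 13 = 25
  P[9]: 21 + 13 = 34

Answer: 5:18 6:17 7:16 8:25 9:34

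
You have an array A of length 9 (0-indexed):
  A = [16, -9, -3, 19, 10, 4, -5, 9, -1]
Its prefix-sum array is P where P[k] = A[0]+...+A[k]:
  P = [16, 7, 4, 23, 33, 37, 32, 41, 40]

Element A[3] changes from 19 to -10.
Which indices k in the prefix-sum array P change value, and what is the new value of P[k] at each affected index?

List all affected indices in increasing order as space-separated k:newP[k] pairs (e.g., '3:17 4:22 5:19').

Answer: 3:-6 4:4 5:8 6:3 7:12 8:11

Derivation:
P[k] = A[0] + ... + A[k]
P[k] includes A[3] iff k >= 3
Affected indices: 3, 4, ..., 8; delta = -29
  P[3]: 23 + -29 = -6
  P[4]: 33 + -29 = 4
  P[5]: 37 + -29 = 8
  P[6]: 32 + -29 = 3
  P[7]: 41 + -29 = 12
  P[8]: 40 + -29 = 11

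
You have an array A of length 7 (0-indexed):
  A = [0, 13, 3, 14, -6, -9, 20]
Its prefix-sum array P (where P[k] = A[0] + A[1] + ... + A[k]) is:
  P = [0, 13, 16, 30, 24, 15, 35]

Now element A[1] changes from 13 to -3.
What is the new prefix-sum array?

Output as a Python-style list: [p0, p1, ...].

Change: A[1] 13 -> -3, delta = -16
P[k] for k < 1: unchanged (A[1] not included)
P[k] for k >= 1: shift by delta = -16
  P[0] = 0 + 0 = 0
  P[1] = 13 + -16 = -3
  P[2] = 16 + -16 = 0
  P[3] = 30 + -16 = 14
  P[4] = 24 + -16 = 8
  P[5] = 15 + -16 = -1
  P[6] = 35 + -16 = 19

Answer: [0, -3, 0, 14, 8, -1, 19]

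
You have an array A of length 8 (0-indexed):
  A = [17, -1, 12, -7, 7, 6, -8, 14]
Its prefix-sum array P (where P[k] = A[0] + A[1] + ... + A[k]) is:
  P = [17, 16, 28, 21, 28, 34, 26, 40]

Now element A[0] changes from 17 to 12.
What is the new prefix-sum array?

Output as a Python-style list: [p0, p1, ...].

Answer: [12, 11, 23, 16, 23, 29, 21, 35]

Derivation:
Change: A[0] 17 -> 12, delta = -5
P[k] for k < 0: unchanged (A[0] not included)
P[k] for k >= 0: shift by delta = -5
  P[0] = 17 + -5 = 12
  P[1] = 16 + -5 = 11
  P[2] = 28 + -5 = 23
  P[3] = 21 + -5 = 16
  P[4] = 28 + -5 = 23
  P[5] = 34 + -5 = 29
  P[6] = 26 + -5 = 21
  P[7] = 40 + -5 = 35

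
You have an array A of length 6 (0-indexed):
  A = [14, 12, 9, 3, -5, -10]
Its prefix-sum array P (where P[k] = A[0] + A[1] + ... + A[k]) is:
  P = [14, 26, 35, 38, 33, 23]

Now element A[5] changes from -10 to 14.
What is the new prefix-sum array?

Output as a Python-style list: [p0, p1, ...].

Change: A[5] -10 -> 14, delta = 24
P[k] for k < 5: unchanged (A[5] not included)
P[k] for k >= 5: shift by delta = 24
  P[0] = 14 + 0 = 14
  P[1] = 26 + 0 = 26
  P[2] = 35 + 0 = 35
  P[3] = 38 + 0 = 38
  P[4] = 33 + 0 = 33
  P[5] = 23 + 24 = 47

Answer: [14, 26, 35, 38, 33, 47]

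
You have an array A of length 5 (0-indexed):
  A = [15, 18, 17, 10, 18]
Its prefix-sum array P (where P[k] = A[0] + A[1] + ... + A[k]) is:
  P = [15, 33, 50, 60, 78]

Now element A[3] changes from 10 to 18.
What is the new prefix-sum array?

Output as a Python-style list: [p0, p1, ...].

Answer: [15, 33, 50, 68, 86]

Derivation:
Change: A[3] 10 -> 18, delta = 8
P[k] for k < 3: unchanged (A[3] not included)
P[k] for k >= 3: shift by delta = 8
  P[0] = 15 + 0 = 15
  P[1] = 33 + 0 = 33
  P[2] = 50 + 0 = 50
  P[3] = 60 + 8 = 68
  P[4] = 78 + 8 = 86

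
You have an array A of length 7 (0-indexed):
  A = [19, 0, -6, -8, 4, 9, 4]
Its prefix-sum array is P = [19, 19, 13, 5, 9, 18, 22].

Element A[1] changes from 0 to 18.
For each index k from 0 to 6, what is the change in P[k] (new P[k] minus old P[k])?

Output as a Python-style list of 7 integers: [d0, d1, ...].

Element change: A[1] 0 -> 18, delta = 18
For k < 1: P[k] unchanged, delta_P[k] = 0
For k >= 1: P[k] shifts by exactly 18
Delta array: [0, 18, 18, 18, 18, 18, 18]

Answer: [0, 18, 18, 18, 18, 18, 18]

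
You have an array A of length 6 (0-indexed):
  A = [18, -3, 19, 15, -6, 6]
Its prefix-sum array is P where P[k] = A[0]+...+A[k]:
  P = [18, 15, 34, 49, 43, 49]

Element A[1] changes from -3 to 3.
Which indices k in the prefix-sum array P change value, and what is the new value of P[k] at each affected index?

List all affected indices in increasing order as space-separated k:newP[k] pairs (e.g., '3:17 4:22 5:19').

Answer: 1:21 2:40 3:55 4:49 5:55

Derivation:
P[k] = A[0] + ... + A[k]
P[k] includes A[1] iff k >= 1
Affected indices: 1, 2, ..., 5; delta = 6
  P[1]: 15 + 6 = 21
  P[2]: 34 + 6 = 40
  P[3]: 49 + 6 = 55
  P[4]: 43 + 6 = 49
  P[5]: 49 + 6 = 55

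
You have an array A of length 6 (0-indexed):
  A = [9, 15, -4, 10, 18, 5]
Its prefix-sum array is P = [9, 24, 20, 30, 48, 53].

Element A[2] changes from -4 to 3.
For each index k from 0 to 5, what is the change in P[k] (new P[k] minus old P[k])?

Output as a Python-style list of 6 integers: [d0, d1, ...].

Answer: [0, 0, 7, 7, 7, 7]

Derivation:
Element change: A[2] -4 -> 3, delta = 7
For k < 2: P[k] unchanged, delta_P[k] = 0
For k >= 2: P[k] shifts by exactly 7
Delta array: [0, 0, 7, 7, 7, 7]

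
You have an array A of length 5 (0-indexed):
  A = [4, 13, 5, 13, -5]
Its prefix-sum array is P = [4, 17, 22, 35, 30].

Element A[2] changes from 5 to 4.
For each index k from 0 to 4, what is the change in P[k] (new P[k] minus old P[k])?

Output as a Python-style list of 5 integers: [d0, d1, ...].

Element change: A[2] 5 -> 4, delta = -1
For k < 2: P[k] unchanged, delta_P[k] = 0
For k >= 2: P[k] shifts by exactly -1
Delta array: [0, 0, -1, -1, -1]

Answer: [0, 0, -1, -1, -1]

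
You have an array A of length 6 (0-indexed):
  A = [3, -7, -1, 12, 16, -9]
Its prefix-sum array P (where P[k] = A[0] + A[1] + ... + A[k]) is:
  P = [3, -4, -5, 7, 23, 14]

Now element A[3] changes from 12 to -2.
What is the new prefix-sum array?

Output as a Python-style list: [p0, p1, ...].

Change: A[3] 12 -> -2, delta = -14
P[k] for k < 3: unchanged (A[3] not included)
P[k] for k >= 3: shift by delta = -14
  P[0] = 3 + 0 = 3
  P[1] = -4 + 0 = -4
  P[2] = -5 + 0 = -5
  P[3] = 7 + -14 = -7
  P[4] = 23 + -14 = 9
  P[5] = 14 + -14 = 0

Answer: [3, -4, -5, -7, 9, 0]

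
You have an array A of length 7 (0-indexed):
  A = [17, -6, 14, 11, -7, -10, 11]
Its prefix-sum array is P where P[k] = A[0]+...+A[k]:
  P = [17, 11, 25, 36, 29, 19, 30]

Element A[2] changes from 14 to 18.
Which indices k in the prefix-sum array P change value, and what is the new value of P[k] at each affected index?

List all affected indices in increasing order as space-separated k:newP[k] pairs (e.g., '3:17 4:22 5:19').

Answer: 2:29 3:40 4:33 5:23 6:34

Derivation:
P[k] = A[0] + ... + A[k]
P[k] includes A[2] iff k >= 2
Affected indices: 2, 3, ..., 6; delta = 4
  P[2]: 25 + 4 = 29
  P[3]: 36 + 4 = 40
  P[4]: 29 + 4 = 33
  P[5]: 19 + 4 = 23
  P[6]: 30 + 4 = 34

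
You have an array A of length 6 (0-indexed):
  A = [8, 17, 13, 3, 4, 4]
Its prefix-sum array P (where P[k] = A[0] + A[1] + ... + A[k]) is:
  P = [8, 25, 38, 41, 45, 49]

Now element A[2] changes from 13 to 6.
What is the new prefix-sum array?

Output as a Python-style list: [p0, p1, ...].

Answer: [8, 25, 31, 34, 38, 42]

Derivation:
Change: A[2] 13 -> 6, delta = -7
P[k] for k < 2: unchanged (A[2] not included)
P[k] for k >= 2: shift by delta = -7
  P[0] = 8 + 0 = 8
  P[1] = 25 + 0 = 25
  P[2] = 38 + -7 = 31
  P[3] = 41 + -7 = 34
  P[4] = 45 + -7 = 38
  P[5] = 49 + -7 = 42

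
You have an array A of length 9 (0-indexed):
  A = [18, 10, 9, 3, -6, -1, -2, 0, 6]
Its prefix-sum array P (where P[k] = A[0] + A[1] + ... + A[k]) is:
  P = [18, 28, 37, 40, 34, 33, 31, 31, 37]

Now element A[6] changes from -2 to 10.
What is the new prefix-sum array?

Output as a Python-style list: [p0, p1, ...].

Answer: [18, 28, 37, 40, 34, 33, 43, 43, 49]

Derivation:
Change: A[6] -2 -> 10, delta = 12
P[k] for k < 6: unchanged (A[6] not included)
P[k] for k >= 6: shift by delta = 12
  P[0] = 18 + 0 = 18
  P[1] = 28 + 0 = 28
  P[2] = 37 + 0 = 37
  P[3] = 40 + 0 = 40
  P[4] = 34 + 0 = 34
  P[5] = 33 + 0 = 33
  P[6] = 31 + 12 = 43
  P[7] = 31 + 12 = 43
  P[8] = 37 + 12 = 49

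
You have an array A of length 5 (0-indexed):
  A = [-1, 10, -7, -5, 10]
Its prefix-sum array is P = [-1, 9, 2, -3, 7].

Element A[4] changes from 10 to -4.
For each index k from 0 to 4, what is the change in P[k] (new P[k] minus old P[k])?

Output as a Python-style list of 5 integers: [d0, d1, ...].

Element change: A[4] 10 -> -4, delta = -14
For k < 4: P[k] unchanged, delta_P[k] = 0
For k >= 4: P[k] shifts by exactly -14
Delta array: [0, 0, 0, 0, -14]

Answer: [0, 0, 0, 0, -14]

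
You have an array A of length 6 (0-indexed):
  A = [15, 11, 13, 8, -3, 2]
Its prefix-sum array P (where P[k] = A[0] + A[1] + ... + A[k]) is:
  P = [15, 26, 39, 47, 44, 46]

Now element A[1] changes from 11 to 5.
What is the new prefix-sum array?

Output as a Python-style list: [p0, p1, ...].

Change: A[1] 11 -> 5, delta = -6
P[k] for k < 1: unchanged (A[1] not included)
P[k] for k >= 1: shift by delta = -6
  P[0] = 15 + 0 = 15
  P[1] = 26 + -6 = 20
  P[2] = 39 + -6 = 33
  P[3] = 47 + -6 = 41
  P[4] = 44 + -6 = 38
  P[5] = 46 + -6 = 40

Answer: [15, 20, 33, 41, 38, 40]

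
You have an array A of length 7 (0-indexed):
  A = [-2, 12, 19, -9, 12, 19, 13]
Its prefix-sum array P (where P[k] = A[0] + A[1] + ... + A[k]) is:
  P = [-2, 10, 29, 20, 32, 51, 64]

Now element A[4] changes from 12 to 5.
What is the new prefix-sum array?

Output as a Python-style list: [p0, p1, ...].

Answer: [-2, 10, 29, 20, 25, 44, 57]

Derivation:
Change: A[4] 12 -> 5, delta = -7
P[k] for k < 4: unchanged (A[4] not included)
P[k] for k >= 4: shift by delta = -7
  P[0] = -2 + 0 = -2
  P[1] = 10 + 0 = 10
  P[2] = 29 + 0 = 29
  P[3] = 20 + 0 = 20
  P[4] = 32 + -7 = 25
  P[5] = 51 + -7 = 44
  P[6] = 64 + -7 = 57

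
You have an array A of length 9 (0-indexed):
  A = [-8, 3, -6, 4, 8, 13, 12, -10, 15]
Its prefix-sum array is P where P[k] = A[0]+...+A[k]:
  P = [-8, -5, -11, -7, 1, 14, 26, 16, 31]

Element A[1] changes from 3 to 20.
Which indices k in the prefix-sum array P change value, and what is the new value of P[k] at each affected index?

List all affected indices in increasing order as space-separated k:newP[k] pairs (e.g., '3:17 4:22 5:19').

P[k] = A[0] + ... + A[k]
P[k] includes A[1] iff k >= 1
Affected indices: 1, 2, ..., 8; delta = 17
  P[1]: -5 + 17 = 12
  P[2]: -11 + 17 = 6
  P[3]: -7 + 17 = 10
  P[4]: 1 + 17 = 18
  P[5]: 14 + 17 = 31
  P[6]: 26 + 17 = 43
  P[7]: 16 + 17 = 33
  P[8]: 31 + 17 = 48

Answer: 1:12 2:6 3:10 4:18 5:31 6:43 7:33 8:48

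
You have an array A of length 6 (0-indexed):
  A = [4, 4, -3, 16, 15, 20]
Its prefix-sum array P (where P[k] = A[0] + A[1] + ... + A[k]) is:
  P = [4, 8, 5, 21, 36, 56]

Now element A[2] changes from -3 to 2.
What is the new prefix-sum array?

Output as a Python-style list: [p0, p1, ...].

Change: A[2] -3 -> 2, delta = 5
P[k] for k < 2: unchanged (A[2] not included)
P[k] for k >= 2: shift by delta = 5
  P[0] = 4 + 0 = 4
  P[1] = 8 + 0 = 8
  P[2] = 5 + 5 = 10
  P[3] = 21 + 5 = 26
  P[4] = 36 + 5 = 41
  P[5] = 56 + 5 = 61

Answer: [4, 8, 10, 26, 41, 61]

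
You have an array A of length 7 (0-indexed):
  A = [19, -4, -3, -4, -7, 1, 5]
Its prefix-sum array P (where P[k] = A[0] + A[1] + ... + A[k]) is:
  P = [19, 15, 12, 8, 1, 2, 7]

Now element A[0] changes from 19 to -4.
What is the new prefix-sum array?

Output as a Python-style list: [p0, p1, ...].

Answer: [-4, -8, -11, -15, -22, -21, -16]

Derivation:
Change: A[0] 19 -> -4, delta = -23
P[k] for k < 0: unchanged (A[0] not included)
P[k] for k >= 0: shift by delta = -23
  P[0] = 19 + -23 = -4
  P[1] = 15 + -23 = -8
  P[2] = 12 + -23 = -11
  P[3] = 8 + -23 = -15
  P[4] = 1 + -23 = -22
  P[5] = 2 + -23 = -21
  P[6] = 7 + -23 = -16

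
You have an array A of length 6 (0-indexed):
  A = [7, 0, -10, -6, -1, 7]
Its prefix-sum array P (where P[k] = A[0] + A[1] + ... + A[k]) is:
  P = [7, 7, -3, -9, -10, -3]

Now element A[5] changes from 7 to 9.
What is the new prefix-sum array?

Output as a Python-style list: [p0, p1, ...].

Answer: [7, 7, -3, -9, -10, -1]

Derivation:
Change: A[5] 7 -> 9, delta = 2
P[k] for k < 5: unchanged (A[5] not included)
P[k] for k >= 5: shift by delta = 2
  P[0] = 7 + 0 = 7
  P[1] = 7 + 0 = 7
  P[2] = -3 + 0 = -3
  P[3] = -9 + 0 = -9
  P[4] = -10 + 0 = -10
  P[5] = -3 + 2 = -1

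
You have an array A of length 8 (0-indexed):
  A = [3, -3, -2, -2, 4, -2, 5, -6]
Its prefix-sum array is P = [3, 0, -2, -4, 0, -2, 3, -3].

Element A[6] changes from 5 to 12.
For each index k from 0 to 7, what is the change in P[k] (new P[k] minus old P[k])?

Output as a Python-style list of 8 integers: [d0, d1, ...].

Answer: [0, 0, 0, 0, 0, 0, 7, 7]

Derivation:
Element change: A[6] 5 -> 12, delta = 7
For k < 6: P[k] unchanged, delta_P[k] = 0
For k >= 6: P[k] shifts by exactly 7
Delta array: [0, 0, 0, 0, 0, 0, 7, 7]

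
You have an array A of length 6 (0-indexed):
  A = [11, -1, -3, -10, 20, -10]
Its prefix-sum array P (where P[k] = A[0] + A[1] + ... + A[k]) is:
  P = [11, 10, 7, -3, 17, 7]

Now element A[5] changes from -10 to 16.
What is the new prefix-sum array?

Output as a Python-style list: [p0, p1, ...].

Answer: [11, 10, 7, -3, 17, 33]

Derivation:
Change: A[5] -10 -> 16, delta = 26
P[k] for k < 5: unchanged (A[5] not included)
P[k] for k >= 5: shift by delta = 26
  P[0] = 11 + 0 = 11
  P[1] = 10 + 0 = 10
  P[2] = 7 + 0 = 7
  P[3] = -3 + 0 = -3
  P[4] = 17 + 0 = 17
  P[5] = 7 + 26 = 33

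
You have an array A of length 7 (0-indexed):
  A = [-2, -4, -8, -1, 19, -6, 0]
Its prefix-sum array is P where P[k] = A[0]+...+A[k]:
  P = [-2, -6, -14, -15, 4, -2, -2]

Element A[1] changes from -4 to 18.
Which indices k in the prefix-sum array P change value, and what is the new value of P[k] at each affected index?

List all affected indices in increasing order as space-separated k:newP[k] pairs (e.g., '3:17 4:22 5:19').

Answer: 1:16 2:8 3:7 4:26 5:20 6:20

Derivation:
P[k] = A[0] + ... + A[k]
P[k] includes A[1] iff k >= 1
Affected indices: 1, 2, ..., 6; delta = 22
  P[1]: -6 + 22 = 16
  P[2]: -14 + 22 = 8
  P[3]: -15 + 22 = 7
  P[4]: 4 + 22 = 26
  P[5]: -2 + 22 = 20
  P[6]: -2 + 22 = 20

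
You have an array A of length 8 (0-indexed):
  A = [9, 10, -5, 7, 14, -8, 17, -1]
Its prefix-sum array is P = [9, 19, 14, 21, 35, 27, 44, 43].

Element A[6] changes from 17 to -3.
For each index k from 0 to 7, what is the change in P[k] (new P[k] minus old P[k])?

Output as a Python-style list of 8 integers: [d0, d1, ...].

Answer: [0, 0, 0, 0, 0, 0, -20, -20]

Derivation:
Element change: A[6] 17 -> -3, delta = -20
For k < 6: P[k] unchanged, delta_P[k] = 0
For k >= 6: P[k] shifts by exactly -20
Delta array: [0, 0, 0, 0, 0, 0, -20, -20]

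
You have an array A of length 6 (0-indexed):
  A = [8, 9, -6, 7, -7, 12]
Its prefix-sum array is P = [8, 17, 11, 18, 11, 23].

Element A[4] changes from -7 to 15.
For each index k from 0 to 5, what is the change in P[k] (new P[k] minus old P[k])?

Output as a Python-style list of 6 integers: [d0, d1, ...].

Answer: [0, 0, 0, 0, 22, 22]

Derivation:
Element change: A[4] -7 -> 15, delta = 22
For k < 4: P[k] unchanged, delta_P[k] = 0
For k >= 4: P[k] shifts by exactly 22
Delta array: [0, 0, 0, 0, 22, 22]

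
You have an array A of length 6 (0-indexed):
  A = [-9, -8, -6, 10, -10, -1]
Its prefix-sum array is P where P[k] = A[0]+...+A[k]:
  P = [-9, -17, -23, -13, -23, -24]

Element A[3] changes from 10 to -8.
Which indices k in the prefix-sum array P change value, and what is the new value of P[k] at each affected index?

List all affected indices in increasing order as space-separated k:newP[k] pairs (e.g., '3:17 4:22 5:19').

Answer: 3:-31 4:-41 5:-42

Derivation:
P[k] = A[0] + ... + A[k]
P[k] includes A[3] iff k >= 3
Affected indices: 3, 4, ..., 5; delta = -18
  P[3]: -13 + -18 = -31
  P[4]: -23 + -18 = -41
  P[5]: -24 + -18 = -42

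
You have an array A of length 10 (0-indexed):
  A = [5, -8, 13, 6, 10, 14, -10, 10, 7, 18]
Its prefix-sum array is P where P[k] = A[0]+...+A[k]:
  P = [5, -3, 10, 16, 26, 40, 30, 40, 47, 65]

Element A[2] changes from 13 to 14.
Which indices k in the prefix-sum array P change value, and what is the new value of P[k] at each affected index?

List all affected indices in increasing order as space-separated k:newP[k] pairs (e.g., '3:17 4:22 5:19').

P[k] = A[0] + ... + A[k]
P[k] includes A[2] iff k >= 2
Affected indices: 2, 3, ..., 9; delta = 1
  P[2]: 10 + 1 = 11
  P[3]: 16 + 1 = 17
  P[4]: 26 + 1 = 27
  P[5]: 40 + 1 = 41
  P[6]: 30 + 1 = 31
  P[7]: 40 + 1 = 41
  P[8]: 47 + 1 = 48
  P[9]: 65 + 1 = 66

Answer: 2:11 3:17 4:27 5:41 6:31 7:41 8:48 9:66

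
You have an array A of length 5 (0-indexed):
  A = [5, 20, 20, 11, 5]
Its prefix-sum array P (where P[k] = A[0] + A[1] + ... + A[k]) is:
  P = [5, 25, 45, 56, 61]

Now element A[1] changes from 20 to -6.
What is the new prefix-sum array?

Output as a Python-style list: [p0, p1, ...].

Change: A[1] 20 -> -6, delta = -26
P[k] for k < 1: unchanged (A[1] not included)
P[k] for k >= 1: shift by delta = -26
  P[0] = 5 + 0 = 5
  P[1] = 25 + -26 = -1
  P[2] = 45 + -26 = 19
  P[3] = 56 + -26 = 30
  P[4] = 61 + -26 = 35

Answer: [5, -1, 19, 30, 35]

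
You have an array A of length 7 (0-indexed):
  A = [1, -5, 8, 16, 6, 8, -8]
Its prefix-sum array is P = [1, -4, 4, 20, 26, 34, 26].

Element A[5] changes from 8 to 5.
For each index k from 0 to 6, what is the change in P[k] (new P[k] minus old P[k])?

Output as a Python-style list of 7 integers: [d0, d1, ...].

Answer: [0, 0, 0, 0, 0, -3, -3]

Derivation:
Element change: A[5] 8 -> 5, delta = -3
For k < 5: P[k] unchanged, delta_P[k] = 0
For k >= 5: P[k] shifts by exactly -3
Delta array: [0, 0, 0, 0, 0, -3, -3]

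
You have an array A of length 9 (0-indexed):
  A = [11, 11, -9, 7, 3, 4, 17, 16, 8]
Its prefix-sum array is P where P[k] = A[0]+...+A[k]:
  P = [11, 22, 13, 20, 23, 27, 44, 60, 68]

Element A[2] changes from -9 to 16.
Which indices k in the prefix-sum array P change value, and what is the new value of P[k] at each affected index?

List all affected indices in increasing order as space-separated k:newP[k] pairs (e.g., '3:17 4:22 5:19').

P[k] = A[0] + ... + A[k]
P[k] includes A[2] iff k >= 2
Affected indices: 2, 3, ..., 8; delta = 25
  P[2]: 13 + 25 = 38
  P[3]: 20 + 25 = 45
  P[4]: 23 + 25 = 48
  P[5]: 27 + 25 = 52
  P[6]: 44 + 25 = 69
  P[7]: 60 + 25 = 85
  P[8]: 68 + 25 = 93

Answer: 2:38 3:45 4:48 5:52 6:69 7:85 8:93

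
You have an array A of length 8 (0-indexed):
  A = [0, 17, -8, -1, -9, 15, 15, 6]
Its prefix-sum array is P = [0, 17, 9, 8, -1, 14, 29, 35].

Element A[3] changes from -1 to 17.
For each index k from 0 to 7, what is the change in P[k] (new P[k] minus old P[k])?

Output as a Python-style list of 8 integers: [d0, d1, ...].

Answer: [0, 0, 0, 18, 18, 18, 18, 18]

Derivation:
Element change: A[3] -1 -> 17, delta = 18
For k < 3: P[k] unchanged, delta_P[k] = 0
For k >= 3: P[k] shifts by exactly 18
Delta array: [0, 0, 0, 18, 18, 18, 18, 18]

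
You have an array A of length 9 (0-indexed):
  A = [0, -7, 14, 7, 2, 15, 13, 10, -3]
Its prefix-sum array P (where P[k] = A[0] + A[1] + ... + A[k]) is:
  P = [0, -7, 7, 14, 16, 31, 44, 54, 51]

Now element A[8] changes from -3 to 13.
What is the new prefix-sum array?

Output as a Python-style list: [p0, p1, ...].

Change: A[8] -3 -> 13, delta = 16
P[k] for k < 8: unchanged (A[8] not included)
P[k] for k >= 8: shift by delta = 16
  P[0] = 0 + 0 = 0
  P[1] = -7 + 0 = -7
  P[2] = 7 + 0 = 7
  P[3] = 14 + 0 = 14
  P[4] = 16 + 0 = 16
  P[5] = 31 + 0 = 31
  P[6] = 44 + 0 = 44
  P[7] = 54 + 0 = 54
  P[8] = 51 + 16 = 67

Answer: [0, -7, 7, 14, 16, 31, 44, 54, 67]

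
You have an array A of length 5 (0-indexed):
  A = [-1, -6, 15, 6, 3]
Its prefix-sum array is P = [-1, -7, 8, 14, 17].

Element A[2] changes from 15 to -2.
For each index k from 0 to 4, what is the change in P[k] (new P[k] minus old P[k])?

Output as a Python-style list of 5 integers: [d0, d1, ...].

Element change: A[2] 15 -> -2, delta = -17
For k < 2: P[k] unchanged, delta_P[k] = 0
For k >= 2: P[k] shifts by exactly -17
Delta array: [0, 0, -17, -17, -17]

Answer: [0, 0, -17, -17, -17]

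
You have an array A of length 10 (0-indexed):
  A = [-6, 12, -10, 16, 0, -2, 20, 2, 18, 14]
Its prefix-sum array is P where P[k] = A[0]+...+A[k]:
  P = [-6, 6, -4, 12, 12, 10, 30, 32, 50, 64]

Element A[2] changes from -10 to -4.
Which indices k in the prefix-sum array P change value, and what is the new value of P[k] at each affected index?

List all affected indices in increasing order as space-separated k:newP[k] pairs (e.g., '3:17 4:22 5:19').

Answer: 2:2 3:18 4:18 5:16 6:36 7:38 8:56 9:70

Derivation:
P[k] = A[0] + ... + A[k]
P[k] includes A[2] iff k >= 2
Affected indices: 2, 3, ..., 9; delta = 6
  P[2]: -4 + 6 = 2
  P[3]: 12 + 6 = 18
  P[4]: 12 + 6 = 18
  P[5]: 10 + 6 = 16
  P[6]: 30 + 6 = 36
  P[7]: 32 + 6 = 38
  P[8]: 50 + 6 = 56
  P[9]: 64 + 6 = 70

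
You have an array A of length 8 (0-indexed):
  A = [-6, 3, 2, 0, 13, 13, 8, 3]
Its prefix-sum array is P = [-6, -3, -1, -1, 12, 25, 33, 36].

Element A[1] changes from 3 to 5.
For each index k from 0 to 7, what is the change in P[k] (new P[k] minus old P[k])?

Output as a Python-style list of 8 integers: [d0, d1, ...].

Element change: A[1] 3 -> 5, delta = 2
For k < 1: P[k] unchanged, delta_P[k] = 0
For k >= 1: P[k] shifts by exactly 2
Delta array: [0, 2, 2, 2, 2, 2, 2, 2]

Answer: [0, 2, 2, 2, 2, 2, 2, 2]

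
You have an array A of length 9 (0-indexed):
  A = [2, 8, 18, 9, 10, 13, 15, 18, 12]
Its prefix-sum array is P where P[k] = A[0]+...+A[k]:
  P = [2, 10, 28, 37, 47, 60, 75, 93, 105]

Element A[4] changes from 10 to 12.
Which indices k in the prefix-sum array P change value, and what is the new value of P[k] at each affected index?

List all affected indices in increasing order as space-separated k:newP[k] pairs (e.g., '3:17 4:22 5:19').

P[k] = A[0] + ... + A[k]
P[k] includes A[4] iff k >= 4
Affected indices: 4, 5, ..., 8; delta = 2
  P[4]: 47 + 2 = 49
  P[5]: 60 + 2 = 62
  P[6]: 75 + 2 = 77
  P[7]: 93 + 2 = 95
  P[8]: 105 + 2 = 107

Answer: 4:49 5:62 6:77 7:95 8:107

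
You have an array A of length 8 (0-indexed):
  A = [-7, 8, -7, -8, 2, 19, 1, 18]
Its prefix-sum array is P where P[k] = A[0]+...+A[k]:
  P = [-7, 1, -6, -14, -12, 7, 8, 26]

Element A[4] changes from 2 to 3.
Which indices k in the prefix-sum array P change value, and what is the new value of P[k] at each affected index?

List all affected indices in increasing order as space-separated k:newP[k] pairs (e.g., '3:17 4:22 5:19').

Answer: 4:-11 5:8 6:9 7:27

Derivation:
P[k] = A[0] + ... + A[k]
P[k] includes A[4] iff k >= 4
Affected indices: 4, 5, ..., 7; delta = 1
  P[4]: -12 + 1 = -11
  P[5]: 7 + 1 = 8
  P[6]: 8 + 1 = 9
  P[7]: 26 + 1 = 27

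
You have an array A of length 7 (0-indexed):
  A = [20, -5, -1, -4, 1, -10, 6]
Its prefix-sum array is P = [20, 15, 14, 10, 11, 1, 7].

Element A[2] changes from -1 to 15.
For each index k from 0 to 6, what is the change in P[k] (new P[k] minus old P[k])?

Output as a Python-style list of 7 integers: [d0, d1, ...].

Element change: A[2] -1 -> 15, delta = 16
For k < 2: P[k] unchanged, delta_P[k] = 0
For k >= 2: P[k] shifts by exactly 16
Delta array: [0, 0, 16, 16, 16, 16, 16]

Answer: [0, 0, 16, 16, 16, 16, 16]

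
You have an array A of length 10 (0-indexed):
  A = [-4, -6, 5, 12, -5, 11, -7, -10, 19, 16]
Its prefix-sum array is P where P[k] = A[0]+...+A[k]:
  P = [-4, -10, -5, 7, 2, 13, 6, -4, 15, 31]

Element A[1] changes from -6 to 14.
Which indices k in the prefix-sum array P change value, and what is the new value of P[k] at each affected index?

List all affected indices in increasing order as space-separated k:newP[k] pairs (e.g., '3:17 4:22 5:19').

P[k] = A[0] + ... + A[k]
P[k] includes A[1] iff k >= 1
Affected indices: 1, 2, ..., 9; delta = 20
  P[1]: -10 + 20 = 10
  P[2]: -5 + 20 = 15
  P[3]: 7 + 20 = 27
  P[4]: 2 + 20 = 22
  P[5]: 13 + 20 = 33
  P[6]: 6 + 20 = 26
  P[7]: -4 + 20 = 16
  P[8]: 15 + 20 = 35
  P[9]: 31 + 20 = 51

Answer: 1:10 2:15 3:27 4:22 5:33 6:26 7:16 8:35 9:51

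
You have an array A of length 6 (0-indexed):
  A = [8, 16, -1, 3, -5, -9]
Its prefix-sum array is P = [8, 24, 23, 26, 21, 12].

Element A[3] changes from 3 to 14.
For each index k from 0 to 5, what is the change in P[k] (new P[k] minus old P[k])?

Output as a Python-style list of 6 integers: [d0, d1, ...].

Element change: A[3] 3 -> 14, delta = 11
For k < 3: P[k] unchanged, delta_P[k] = 0
For k >= 3: P[k] shifts by exactly 11
Delta array: [0, 0, 0, 11, 11, 11]

Answer: [0, 0, 0, 11, 11, 11]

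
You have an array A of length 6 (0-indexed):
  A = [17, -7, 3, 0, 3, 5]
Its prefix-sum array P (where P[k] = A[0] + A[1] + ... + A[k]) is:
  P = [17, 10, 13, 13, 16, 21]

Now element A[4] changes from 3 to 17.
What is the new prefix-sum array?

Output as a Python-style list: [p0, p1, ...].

Answer: [17, 10, 13, 13, 30, 35]

Derivation:
Change: A[4] 3 -> 17, delta = 14
P[k] for k < 4: unchanged (A[4] not included)
P[k] for k >= 4: shift by delta = 14
  P[0] = 17 + 0 = 17
  P[1] = 10 + 0 = 10
  P[2] = 13 + 0 = 13
  P[3] = 13 + 0 = 13
  P[4] = 16 + 14 = 30
  P[5] = 21 + 14 = 35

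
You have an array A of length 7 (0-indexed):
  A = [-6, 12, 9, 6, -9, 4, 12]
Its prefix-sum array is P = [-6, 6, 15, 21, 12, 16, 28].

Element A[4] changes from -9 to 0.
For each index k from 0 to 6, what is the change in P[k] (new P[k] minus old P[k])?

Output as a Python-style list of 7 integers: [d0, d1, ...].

Element change: A[4] -9 -> 0, delta = 9
For k < 4: P[k] unchanged, delta_P[k] = 0
For k >= 4: P[k] shifts by exactly 9
Delta array: [0, 0, 0, 0, 9, 9, 9]

Answer: [0, 0, 0, 0, 9, 9, 9]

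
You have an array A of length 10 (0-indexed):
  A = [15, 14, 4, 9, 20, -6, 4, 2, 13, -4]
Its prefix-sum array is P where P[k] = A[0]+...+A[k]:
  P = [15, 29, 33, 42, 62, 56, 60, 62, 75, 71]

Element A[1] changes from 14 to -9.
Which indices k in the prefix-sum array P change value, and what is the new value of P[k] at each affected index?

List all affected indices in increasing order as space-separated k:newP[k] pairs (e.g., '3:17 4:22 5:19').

P[k] = A[0] + ... + A[k]
P[k] includes A[1] iff k >= 1
Affected indices: 1, 2, ..., 9; delta = -23
  P[1]: 29 + -23 = 6
  P[2]: 33 + -23 = 10
  P[3]: 42 + -23 = 19
  P[4]: 62 + -23 = 39
  P[5]: 56 + -23 = 33
  P[6]: 60 + -23 = 37
  P[7]: 62 + -23 = 39
  P[8]: 75 + -23 = 52
  P[9]: 71 + -23 = 48

Answer: 1:6 2:10 3:19 4:39 5:33 6:37 7:39 8:52 9:48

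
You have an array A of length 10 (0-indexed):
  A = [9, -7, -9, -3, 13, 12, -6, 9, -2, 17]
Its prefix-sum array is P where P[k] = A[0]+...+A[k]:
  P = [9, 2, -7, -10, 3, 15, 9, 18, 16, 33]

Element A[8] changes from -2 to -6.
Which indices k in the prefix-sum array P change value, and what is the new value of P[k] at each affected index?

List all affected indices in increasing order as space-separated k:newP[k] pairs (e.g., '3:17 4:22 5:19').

P[k] = A[0] + ... + A[k]
P[k] includes A[8] iff k >= 8
Affected indices: 8, 9, ..., 9; delta = -4
  P[8]: 16 + -4 = 12
  P[9]: 33 + -4 = 29

Answer: 8:12 9:29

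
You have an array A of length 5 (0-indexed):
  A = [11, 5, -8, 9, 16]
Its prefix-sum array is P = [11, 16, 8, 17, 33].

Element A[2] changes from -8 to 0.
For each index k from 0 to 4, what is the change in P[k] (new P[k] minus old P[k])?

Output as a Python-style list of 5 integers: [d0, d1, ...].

Answer: [0, 0, 8, 8, 8]

Derivation:
Element change: A[2] -8 -> 0, delta = 8
For k < 2: P[k] unchanged, delta_P[k] = 0
For k >= 2: P[k] shifts by exactly 8
Delta array: [0, 0, 8, 8, 8]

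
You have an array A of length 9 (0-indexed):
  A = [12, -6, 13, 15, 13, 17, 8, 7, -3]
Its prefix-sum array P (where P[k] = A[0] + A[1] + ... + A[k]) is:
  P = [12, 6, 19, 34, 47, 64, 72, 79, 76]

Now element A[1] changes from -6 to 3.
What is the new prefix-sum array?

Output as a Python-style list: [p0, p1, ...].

Answer: [12, 15, 28, 43, 56, 73, 81, 88, 85]

Derivation:
Change: A[1] -6 -> 3, delta = 9
P[k] for k < 1: unchanged (A[1] not included)
P[k] for k >= 1: shift by delta = 9
  P[0] = 12 + 0 = 12
  P[1] = 6 + 9 = 15
  P[2] = 19 + 9 = 28
  P[3] = 34 + 9 = 43
  P[4] = 47 + 9 = 56
  P[5] = 64 + 9 = 73
  P[6] = 72 + 9 = 81
  P[7] = 79 + 9 = 88
  P[8] = 76 + 9 = 85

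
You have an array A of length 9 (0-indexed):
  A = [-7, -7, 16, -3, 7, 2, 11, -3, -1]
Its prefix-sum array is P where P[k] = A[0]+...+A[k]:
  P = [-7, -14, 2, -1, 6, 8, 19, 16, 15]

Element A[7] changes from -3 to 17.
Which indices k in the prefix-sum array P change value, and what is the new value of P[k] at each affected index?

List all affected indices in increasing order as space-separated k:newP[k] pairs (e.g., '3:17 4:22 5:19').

P[k] = A[0] + ... + A[k]
P[k] includes A[7] iff k >= 7
Affected indices: 7, 8, ..., 8; delta = 20
  P[7]: 16 + 20 = 36
  P[8]: 15 + 20 = 35

Answer: 7:36 8:35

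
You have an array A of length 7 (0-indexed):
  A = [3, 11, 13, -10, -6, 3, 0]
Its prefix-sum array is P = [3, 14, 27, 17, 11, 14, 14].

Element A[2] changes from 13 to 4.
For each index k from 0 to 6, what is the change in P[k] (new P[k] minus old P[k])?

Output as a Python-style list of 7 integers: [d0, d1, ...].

Answer: [0, 0, -9, -9, -9, -9, -9]

Derivation:
Element change: A[2] 13 -> 4, delta = -9
For k < 2: P[k] unchanged, delta_P[k] = 0
For k >= 2: P[k] shifts by exactly -9
Delta array: [0, 0, -9, -9, -9, -9, -9]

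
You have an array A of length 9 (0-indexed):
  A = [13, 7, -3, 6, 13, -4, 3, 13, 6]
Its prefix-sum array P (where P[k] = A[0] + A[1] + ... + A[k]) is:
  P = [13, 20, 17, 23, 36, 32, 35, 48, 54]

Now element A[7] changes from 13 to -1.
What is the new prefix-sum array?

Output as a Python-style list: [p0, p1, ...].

Answer: [13, 20, 17, 23, 36, 32, 35, 34, 40]

Derivation:
Change: A[7] 13 -> -1, delta = -14
P[k] for k < 7: unchanged (A[7] not included)
P[k] for k >= 7: shift by delta = -14
  P[0] = 13 + 0 = 13
  P[1] = 20 + 0 = 20
  P[2] = 17 + 0 = 17
  P[3] = 23 + 0 = 23
  P[4] = 36 + 0 = 36
  P[5] = 32 + 0 = 32
  P[6] = 35 + 0 = 35
  P[7] = 48 + -14 = 34
  P[8] = 54 + -14 = 40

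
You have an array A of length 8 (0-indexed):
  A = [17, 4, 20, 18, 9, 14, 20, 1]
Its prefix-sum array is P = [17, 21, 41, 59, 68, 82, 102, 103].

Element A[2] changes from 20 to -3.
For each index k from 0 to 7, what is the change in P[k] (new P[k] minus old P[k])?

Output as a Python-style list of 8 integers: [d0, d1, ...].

Answer: [0, 0, -23, -23, -23, -23, -23, -23]

Derivation:
Element change: A[2] 20 -> -3, delta = -23
For k < 2: P[k] unchanged, delta_P[k] = 0
For k >= 2: P[k] shifts by exactly -23
Delta array: [0, 0, -23, -23, -23, -23, -23, -23]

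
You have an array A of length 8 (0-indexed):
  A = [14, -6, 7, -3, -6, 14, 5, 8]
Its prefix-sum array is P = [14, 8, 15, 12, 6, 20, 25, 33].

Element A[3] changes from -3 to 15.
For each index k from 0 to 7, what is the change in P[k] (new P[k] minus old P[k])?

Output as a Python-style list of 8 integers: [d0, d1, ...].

Element change: A[3] -3 -> 15, delta = 18
For k < 3: P[k] unchanged, delta_P[k] = 0
For k >= 3: P[k] shifts by exactly 18
Delta array: [0, 0, 0, 18, 18, 18, 18, 18]

Answer: [0, 0, 0, 18, 18, 18, 18, 18]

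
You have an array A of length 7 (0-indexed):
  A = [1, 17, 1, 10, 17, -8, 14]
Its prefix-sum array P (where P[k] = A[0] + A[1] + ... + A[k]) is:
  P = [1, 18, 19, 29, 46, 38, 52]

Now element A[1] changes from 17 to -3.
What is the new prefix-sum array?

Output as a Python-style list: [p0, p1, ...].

Change: A[1] 17 -> -3, delta = -20
P[k] for k < 1: unchanged (A[1] not included)
P[k] for k >= 1: shift by delta = -20
  P[0] = 1 + 0 = 1
  P[1] = 18 + -20 = -2
  P[2] = 19 + -20 = -1
  P[3] = 29 + -20 = 9
  P[4] = 46 + -20 = 26
  P[5] = 38 + -20 = 18
  P[6] = 52 + -20 = 32

Answer: [1, -2, -1, 9, 26, 18, 32]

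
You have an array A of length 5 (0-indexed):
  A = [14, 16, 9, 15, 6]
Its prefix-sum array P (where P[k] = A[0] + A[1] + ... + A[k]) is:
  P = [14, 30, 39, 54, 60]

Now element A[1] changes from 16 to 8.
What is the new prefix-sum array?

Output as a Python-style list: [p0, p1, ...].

Change: A[1] 16 -> 8, delta = -8
P[k] for k < 1: unchanged (A[1] not included)
P[k] for k >= 1: shift by delta = -8
  P[0] = 14 + 0 = 14
  P[1] = 30 + -8 = 22
  P[2] = 39 + -8 = 31
  P[3] = 54 + -8 = 46
  P[4] = 60 + -8 = 52

Answer: [14, 22, 31, 46, 52]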